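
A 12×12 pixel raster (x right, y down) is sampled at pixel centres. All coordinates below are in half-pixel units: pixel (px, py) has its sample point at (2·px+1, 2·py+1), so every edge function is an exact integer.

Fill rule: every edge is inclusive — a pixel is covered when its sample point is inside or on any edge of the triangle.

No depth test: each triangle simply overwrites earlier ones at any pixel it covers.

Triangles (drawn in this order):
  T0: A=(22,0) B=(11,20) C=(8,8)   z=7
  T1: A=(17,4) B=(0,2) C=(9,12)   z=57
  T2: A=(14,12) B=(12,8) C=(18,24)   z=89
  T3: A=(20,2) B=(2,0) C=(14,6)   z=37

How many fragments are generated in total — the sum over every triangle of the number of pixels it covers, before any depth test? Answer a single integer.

T0:
  2·area = 192
  edge (22, 0)→(11, 20): d=(-11,20) inclusive
  edge (11, 20)→(8, 8): d=(-3,-12) inclusive
  edge (8, 8)→(22, 0): d=(14,-8) inclusive
    (10,0)@(21, 1): e=[9,177,6] → #
    (11,0)@(23, 1): e=[-31,201,22] → ·
    (8,1)@(17, 3): e=[67,123,2] → #
    (9,1)@(19, 3): e=[27,147,18] → #
    (10,1)@(21, 3): e=[-13,171,34] → ·
    (7,2)@(15, 5): e=[85,93,14] → #
    (10,2)@(21, 5): e=[-35,165,62] → ·
    (5,3)@(11, 7): e=[143,39,10] → #
    (6,3)@(13, 7): e=[103,63,26] → #
    (9,3)@(19, 7): e=[-17,135,74] → ·
    (4,4)@(9, 9): e=[161,9,22] → #
    (9,4)@(19, 9): e=[-39,129,102] → ·
  covered (25 px):
    · · · · · · · · · · # ·
    · · · · · · · · # # · ·
    · · · · · · · # # # · ·
    · · · · · # # # # · · ·
    · · · · # # # # # · · ·
    · · · · # # # # · · · ·
    · · · · · # # · · · · ·
    · · · · · # # · · · · ·
    · · · · · # · · · · · ·
    · · · · · # · · · · · ·
    · · · · · · · · · · · ·
    · · · · · · · · · · · ·
T1:
  2·area = 152  (B↔C swapped to make it positive)
  edge (17, 4)→(9, 12): d=(-8,8) inclusive
  edge (9, 12)→(0, 2): d=(-9,-10) inclusive
  edge (0, 2)→(17, 4): d=(17,2) inclusive
    (0,1)@(1, 3): e=[136,1,15] → #
    (1,1)@(3, 3): e=[120,21,11] → #
    (2,1)@(5, 3): e=[104,41,7] → #
    (3,1)@(7, 3): e=[88,61,3] → #
    (4,1)@(9, 3): e=[72,81,-1] → ·
    (0,2)@(1, 5): e=[120,-17,49] → ·
    (1,2)@(3, 5): e=[104,3,45] → #
    (4,2)@(9, 5): e=[56,63,33] → #
    (5,2)@(11, 5): e=[40,83,29] → #
    (6,2)@(13, 5): e=[24,103,25] → #
    (7,2)@(15, 5): e=[8,123,21] → #
    (8,2)@(17, 5): e=[-8,143,17] → ·
  covered (20 px):
    · · · · · · · · · · · ·
    # # # # · · · · · · · ·
    · # # # # # # # · · · ·
    · · # # # # # · · · · ·
    · · · # # # · · · · · ·
    · · · · # · · · · · · ·
    · · · · · · · · · · · ·
    · · · · · · · · · · · ·
    · · · · · · · · · · · ·
    · · · · · · · · · · · ·
    · · · · · · · · · · · ·
    · · · · · · · · · · · ·
T2:
  2·area = 8  (B↔C swapped to make it positive)
  edge (14, 12)→(18, 24): d=(4,12) inclusive
  edge (18, 24)→(12, 8): d=(-6,-16) inclusive
  edge (12, 8)→(14, 12): d=(2,4) inclusive
    (5,1)@(11, 3): e=[0,14,-6] → ·  [on edge]
    (6,4)@(13, 9): e=[0,10,-2] → ·  [on edge]
    (7,7)@(15, 15): e=[0,6,2] → #  [on edge]
    (8,7)@(17, 15): e=[-24,38,-6] → ·
    (7,8)@(15, 17): e=[8,-6,6] → ·
    (8,10)@(17, 21): e=[0,2,6] → #  [on edge]
    (9,10)@(19, 21): e=[-24,34,-2] → ·
    (8,11)@(17, 23): e=[8,-10,10] → ·
  covered (2 px):
    · · · · · · · · · · · ·
    · · · · · · · · · · · ·
    · · · · · · · · · · · ·
    · · · · · · · · · · · ·
    · · · · · · · · · · · ·
    · · · · · · · · · · · ·
    · · · · · · · · · · · ·
    · · · · · · · # · · · ·
    · · · · · · · · · · · ·
    · · · · · · · · · · · ·
    · · · · · · · · # · · ·
    · · · · · · · · · · · ·
T3:
  2·area = 84  (B↔C swapped to make it positive)
  edge (20, 2)→(14, 6): d=(-6,4) inclusive
  edge (14, 6)→(2, 0): d=(-12,-6) inclusive
  edge (2, 0)→(20, 2): d=(18,2) inclusive
    (2,0)@(5, 1): e=[66,6,12] → #
    (3,0)@(7, 1): e=[58,18,8] → #
    (4,0)@(9, 1): e=[50,30,4] → #
    (5,0)@(11, 1): e=[42,42,0] → #  [on edge]
    (6,0)@(13, 1): e=[34,54,-4] → ·
    (2,1)@(5, 3): e=[54,-18,48] → ·
    (3,1)@(7, 3): e=[46,-6,44] → ·
    (4,1)@(9, 3): e=[38,6,40] → #
    (6,1)@(13, 3): e=[22,30,32] → #
    (7,1)@(15, 3): e=[14,42,28] → #
    (8,1)@(17, 3): e=[6,54,24] → #
    (9,1)@(19, 3): e=[-2,66,20] → ·
  covered (11 px):
    · · # # # # · · · · · ·
    · · · · # # # # # · · ·
    · · · · · · # # · · · ·
    · · · · · · · · · · · ·
    · · · · · · · · · · · ·
    · · · · · · · · · · · ·
    · · · · · · · · · · · ·
    · · · · · · · · · · · ·
    · · · · · · · · · · · ·
    · · · · · · · · · · · ·
    · · · · · · · · · · · ·
    · · · · · · · · · · · ·

Answer: 58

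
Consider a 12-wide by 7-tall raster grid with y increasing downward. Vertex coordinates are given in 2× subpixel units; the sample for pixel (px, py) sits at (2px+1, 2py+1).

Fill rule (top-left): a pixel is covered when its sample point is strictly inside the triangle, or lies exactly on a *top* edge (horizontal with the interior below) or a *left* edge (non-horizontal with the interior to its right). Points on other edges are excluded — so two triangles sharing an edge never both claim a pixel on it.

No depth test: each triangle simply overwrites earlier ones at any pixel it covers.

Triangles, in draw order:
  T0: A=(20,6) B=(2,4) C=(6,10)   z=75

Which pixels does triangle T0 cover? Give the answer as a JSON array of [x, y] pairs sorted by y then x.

T0:
  2·area = 100  (B↔C swapped to make it positive)
  edge (20, 6)→(6, 10): d=(-14,4) right/bottom  bias=-1
  edge (6, 10)→(2, 4): d=(-4,-6) top-left  bias=+0
  edge (2, 4)→(20, 6): d=(18,2) right/bottom  bias=-1
    (1,2)@(3, 5): e=[82,2,16] → X
    (2,2)@(5, 5): e=[74,14,12] → X
    (3,2)@(7, 5): e=[66,26,8] → X
    (4,2)@(9, 5): e=[58,38,4] → X
    (5,2)@(11, 5): e=[50,50,0] → .  [on edge]
    (1,3)@(3, 7): e=[54,-6,52] → .
    (2,3)@(5, 7): e=[46,6,48] → X
    (5,3)@(11, 7): e=[22,42,36] → X
    (6,3)@(13, 7): e=[14,54,32] → X
    (7,3)@(15, 7): e=[6,66,28] → X
    (8,3)@(17, 7): e=[-2,78,24] → .
    (2,4)@(5, 9): e=[18,-2,84] → .
  covered (12 px):
    . . . . . . . . . . . .
    . . . . . . . . . . . .
    . X X X X . . . . . . .
    . . X X X X X X . . . .
    . . . X X . . . . . . .
    . . . . . . . . . . . .
    . . . . . . . . . . . .

Final: [[1,2],[2,2],[3,2],[4,2],[2,3],[3,3],[4,3],[5,3],[6,3],[7,3],[3,4],[4,4]]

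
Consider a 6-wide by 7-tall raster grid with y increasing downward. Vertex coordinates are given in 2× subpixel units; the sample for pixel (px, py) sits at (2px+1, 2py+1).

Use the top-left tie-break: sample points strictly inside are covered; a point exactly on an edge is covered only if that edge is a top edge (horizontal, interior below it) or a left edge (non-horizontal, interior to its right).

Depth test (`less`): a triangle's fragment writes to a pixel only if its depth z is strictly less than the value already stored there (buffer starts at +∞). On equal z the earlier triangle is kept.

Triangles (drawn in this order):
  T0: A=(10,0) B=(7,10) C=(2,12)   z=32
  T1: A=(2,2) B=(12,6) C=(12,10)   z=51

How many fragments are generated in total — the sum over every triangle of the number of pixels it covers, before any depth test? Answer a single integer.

T0:
  2·area = 44
  edge (10, 0)→(7, 10): d=(-3,10) right/bottom  bias=-1
  edge (7, 10)→(2, 12): d=(-5,2) right/bottom  bias=-1
  edge (2, 12)→(10, 0): d=(8,-12) top-left  bias=+0
    (4,1)@(9, 3): e=[1,31,12] → #
    (5,1)@(11, 3): e=[-19,27,36] → ·
    (3,2)@(7, 5): e=[15,25,4] → #
    (4,2)@(9, 5): e=[-5,21,28] → ·
    (3,3)@(7, 7): e=[9,15,20] → #
    (4,3)@(9, 7): e=[-11,11,44] → ·
    (2,4)@(5, 9): e=[23,9,12] → #
    (4,4)@(9, 9): e=[-17,1,60] → ·
    (1,5)@(3, 11): e=[37,3,4] → #
    (2,5)@(5, 11): e=[17,-1,28] → ·
    (3,5)@(7, 11): e=[-3,-5,52] → ·
    (1,6)@(3, 13): e=[31,-7,20] → ·
  covered (6 px):
    · · · · · ·
    · · · · # ·
    · · · # · ·
    · · · # · ·
    · · # # · ·
    · # · · · ·
    · · · · · ·
T1:
  2·area = 40
  edge (2, 2)→(12, 6): d=(10,4) right/bottom  bias=-1
  edge (12, 6)→(12, 10): d=(0,4) right/bottom  bias=-1
  edge (12, 10)→(2, 2): d=(-10,-8) top-left  bias=+0
    (3,2)@(7, 5): e=[10,20,10] → #
    (4,2)@(9, 5): e=[2,12,26] → #
    (5,2)@(11, 5): e=[-6,4,42] → ·
    (3,3)@(7, 7): e=[30,20,-10] → ·
    (4,3)@(9, 7): e=[22,12,6] → #
    (5,3)@(11, 7): e=[14,4,22] → #
    (4,4)@(9, 9): e=[42,12,-14] → ·
    (5,4)@(11, 9): e=[34,4,2] → #
    (5,5)@(11, 11): e=[54,4,-18] → ·
  covered (5 px):
    · · · · · ·
    · · · · · ·
    · · · # # ·
    · · · · # #
    · · · · · #
    · · · · · ·
    · · · · · ·

Final: 11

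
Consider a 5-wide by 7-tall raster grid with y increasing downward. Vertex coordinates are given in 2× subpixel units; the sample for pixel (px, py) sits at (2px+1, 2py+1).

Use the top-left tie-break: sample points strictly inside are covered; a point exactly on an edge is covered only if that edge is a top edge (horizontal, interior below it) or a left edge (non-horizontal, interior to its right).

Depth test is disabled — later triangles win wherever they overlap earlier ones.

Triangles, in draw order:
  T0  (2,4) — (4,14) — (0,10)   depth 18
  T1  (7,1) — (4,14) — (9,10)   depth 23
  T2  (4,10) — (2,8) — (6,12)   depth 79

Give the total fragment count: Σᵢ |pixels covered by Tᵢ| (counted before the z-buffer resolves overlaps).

T0:
  2·area = 32
  edge (2, 4)→(4, 14): d=(2,10) right/bottom  bias=-1
  edge (4, 14)→(0, 10): d=(-4,-4) top-left  bias=+0
  edge (0, 10)→(2, 4): d=(2,-6) top-left  bias=+0
    (1,0)@(3, 1): e=[-16,48,0] → .  [on edge]
    (0,3)@(1, 7): e=[16,16,0] → X  [on edge]
    (1,3)@(3, 7): e=[-4,24,12] → .
    (0,4)@(1, 9): e=[20,8,4] → X
    (1,4)@(3, 9): e=[0,16,16] → .  [on edge]
    (0,5)@(1, 11): e=[24,0,8] → X  [on edge]
    (1,5)@(3, 11): e=[4,8,20] → X
    (2,5)@(5, 11): e=[-16,16,32] → .
    (0,6)@(1, 13): e=[28,-8,12] → .
    (1,6)@(3, 13): e=[8,0,24] → X  [on edge]
    (2,6)@(5, 13): e=[-12,8,36] → .
  covered (5 px):
    . . . . .
    . . . . .
    . . . . .
    X . . . .
    X . . . .
    X X . . .
    . X . . .
T1:
  2·area = 53  (B↔C swapped to make it positive)
  edge (7, 1)→(9, 10): d=(2,9) right/bottom  bias=-1
  edge (9, 10)→(4, 14): d=(-5,4) right/bottom  bias=-1
  edge (4, 14)→(7, 1): d=(3,-13) top-left  bias=+0
    (3,0)@(7, 1): e=[0,53,0] → .  [on edge]
    (3,1)@(7, 3): e=[4,43,6] → X
    (4,1)@(9, 3): e=[-14,35,32] → .
    (3,2)@(7, 5): e=[8,33,12] → X
    (4,2)@(9, 5): e=[-10,25,38] → .
    (3,3)@(7, 7): e=[12,23,18] → X
    (4,3)@(9, 7): e=[-6,15,44] → .
    (3,4)@(7, 9): e=[16,13,24] → X
    (4,4)@(9, 9): e=[-2,5,50] → .
    (2,5)@(5, 11): e=[38,11,4] → X
    (4,5)@(9, 11): e=[2,-5,56] → .
    (2,6)@(5, 13): e=[42,1,10] → X
  covered (7 px):
    . . . . .
    . . . X .
    . . . X .
    . . . X .
    . . . X .
    . . X X .
    . . X . .
T2:
  degenerate (2·area = 0) — covers nothing

Final: 12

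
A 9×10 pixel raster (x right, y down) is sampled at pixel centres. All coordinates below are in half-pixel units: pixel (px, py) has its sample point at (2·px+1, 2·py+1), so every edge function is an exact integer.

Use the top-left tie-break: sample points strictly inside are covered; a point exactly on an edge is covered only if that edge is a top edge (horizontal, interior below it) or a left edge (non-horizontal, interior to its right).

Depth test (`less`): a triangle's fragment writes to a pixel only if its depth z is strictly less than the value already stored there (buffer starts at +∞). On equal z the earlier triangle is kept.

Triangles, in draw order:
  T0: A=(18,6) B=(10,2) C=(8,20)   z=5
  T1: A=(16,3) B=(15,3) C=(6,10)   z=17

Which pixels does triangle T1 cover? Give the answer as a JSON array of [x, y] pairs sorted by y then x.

T0:
  2·area = 152  (B↔C swapped to make it positive)
  edge (18, 6)→(8, 20): d=(-10,14) right/bottom  bias=-1
  edge (8, 20)→(10, 2): d=(2,-18) top-left  bias=+0
  edge (10, 2)→(18, 6): d=(8,4) right/bottom  bias=-1
    (5,1)@(11, 3): e=[128,20,4] → #
    (6,1)@(13, 3): e=[100,56,-4] → ·
    (5,2)@(11, 5): e=[108,24,20] → #
    (6,2)@(13, 5): e=[80,60,12] → #
    (7,2)@(15, 5): e=[52,96,4] → #
    (8,2)@(17, 5): e=[24,132,-4] → ·
    (5,3)@(11, 7): e=[88,28,36] → #
    (8,3)@(17, 7): e=[4,136,12] → #
    (5,4)@(11, 9): e=[68,32,52] → #
    (8,4)@(17, 9): e=[-16,140,28] → ·
    (4,5)@(9, 11): e=[76,0,76] → #  [on edge]
    (7,5)@(15, 11): e=[-8,108,52] → ·
    (6,6)@(13, 13): e=[0,76,76] → ·  [on edge]
  covered (19 px):
    · · · · · · · · ·
    · · · · · # · · ·
    · · · · · # # # ·
    · · · · · # # # #
    · · · · · # # # ·
    · · · · # # # · ·
    · · · · # # · · ·
    · · · · # # · · ·
    · · · · # · · · ·
    · · · · · · · · ·
T1:
  2·area = 7  (B↔C swapped to make it positive)
  edge (16, 3)→(6, 10): d=(-10,7) right/bottom  bias=-1
  edge (6, 10)→(15, 3): d=(9,-7) top-left  bias=+0
  edge (15, 3)→(16, 3): d=(1,0) top-left  bias=+0
    (0,1)@(1, 3): e=[105,-98,0] → ·  [on edge]
    (1,1)@(3, 3): e=[91,-84,0] → ·  [on edge]
    (2,1)@(5, 3): e=[77,-70,0] → ·  [on edge]
    (3,1)@(7, 3): e=[63,-56,0] → ·  [on edge]
    (4,1)@(9, 3): e=[49,-42,0] → ·  [on edge]
    (5,1)@(11, 3): e=[35,-28,0] → ·  [on edge]
    (6,1)@(13, 3): e=[21,-14,0] → ·  [on edge]
    (7,1)@(15, 3): e=[7,0,0] → #  [on edge]
    (8,1)@(17, 3): e=[-7,14,0] → ·  [on edge]
    (6,2)@(13, 5): e=[1,4,2] → #
    (7,2)@(15, 5): e=[-13,18,2] → ·
    (6,3)@(13, 7): e=[-19,22,4] → ·
  covered (2 px):
    · · · · · · · · ·
    · · · · · · · # ·
    · · · · · · # · ·
    · · · · · · · · ·
    · · · · · · · · ·
    · · · · · · · · ·
    · · · · · · · · ·
    · · · · · · · · ·
    · · · · · · · · ·
    · · · · · · · · ·

Result: [[7,1],[6,2]]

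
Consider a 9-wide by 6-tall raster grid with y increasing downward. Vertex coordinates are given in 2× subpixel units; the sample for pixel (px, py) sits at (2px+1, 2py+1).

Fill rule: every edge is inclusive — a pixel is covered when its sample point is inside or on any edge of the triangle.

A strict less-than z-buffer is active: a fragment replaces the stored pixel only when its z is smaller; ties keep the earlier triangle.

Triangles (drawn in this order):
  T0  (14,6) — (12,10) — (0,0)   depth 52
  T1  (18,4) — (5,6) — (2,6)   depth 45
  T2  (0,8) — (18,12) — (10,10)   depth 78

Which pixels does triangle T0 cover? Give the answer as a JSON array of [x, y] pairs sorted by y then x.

T0:
  2·area = 68
  edge (14, 6)→(12, 10): d=(-2,4) inclusive
  edge (12, 10)→(0, 0): d=(-12,-10) inclusive
  edge (0, 0)→(14, 6): d=(14,6) inclusive
    (2,1)@(5, 3): e=[42,14,12] → X
    (3,1)@(7, 3): e=[34,34,0] → X  [on edge]
    (4,1)@(9, 3): e=[26,54,-12] → .
    (2,2)@(5, 5): e=[38,-10,40] → .
    (3,2)@(7, 5): e=[30,10,28] → X
    (4,2)@(9, 5): e=[22,30,16] → X
    (5,2)@(11, 5): e=[14,50,4] → X
    (6,2)@(13, 5): e=[6,70,-8] → .
    (3,3)@(7, 7): e=[26,-14,56] → .
    (4,3)@(9, 7): e=[18,6,44] → X
    (6,3)@(13, 7): e=[2,46,20] → X
    (7,3)@(15, 7): e=[-6,66,8] → .
  covered (9 px):
    . . . . . . . . .
    . . X X . . . . .
    . . . X X X . . .
    . . . . X X X . .
    . . . . . X . . .
    . . . . . . . . .
T1:
  2·area = 6
  edge (18, 4)→(5, 6): d=(-13,2) inclusive
  edge (5, 6)→(2, 6): d=(-3,0) inclusive
  edge (2, 6)→(18, 4): d=(16,-2) inclusive
    (5,2)@(11, 5): e=[1,3,2] → X
    (6,2)@(13, 5): e=[-3,3,6] → .
    (5,3)@(11, 7): e=[-25,-3,34] → .
  covered (1 px):
    . . . . . . . . .
    . . . . . . . . .
    . . . . . X . . .
    . . . . . . . . .
    . . . . . . . . .
    . . . . . . . . .
T2:
  2·area = 4  (B↔C swapped to make it positive)
  edge (0, 8)→(10, 10): d=(10,2) inclusive
  edge (10, 10)→(18, 12): d=(8,2) inclusive
  edge (18, 12)→(0, 8): d=(-18,-4) inclusive
    (2,4)@(5, 9): e=[0,2,2] → X  [on edge]
    (3,4)@(7, 9): e=[-4,-2,10] → .
    (2,5)@(5, 11): e=[20,18,-34] → .
    (7,5)@(15, 11): e=[0,-2,6] → .  [on edge]
  covered (1 px):
    . . . . . . . . .
    . . . . . . . . .
    . . . . . . . . .
    . . . . . . . . .
    . . X . . . . . .
    . . . . . . . . .

Final: [[2,1],[3,1],[3,2],[4,2],[5,2],[4,3],[5,3],[6,3],[5,4]]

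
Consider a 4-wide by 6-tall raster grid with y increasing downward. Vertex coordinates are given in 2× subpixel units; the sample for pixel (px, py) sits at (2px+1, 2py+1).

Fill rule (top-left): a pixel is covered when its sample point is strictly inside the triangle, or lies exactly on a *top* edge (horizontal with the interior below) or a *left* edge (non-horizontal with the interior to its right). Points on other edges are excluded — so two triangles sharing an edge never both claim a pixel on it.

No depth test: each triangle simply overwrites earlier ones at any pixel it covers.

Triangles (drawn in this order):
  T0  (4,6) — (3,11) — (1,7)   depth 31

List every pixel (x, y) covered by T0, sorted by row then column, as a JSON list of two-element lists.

T0:
  2·area = 14
  edge (4, 6)→(3, 11): d=(-1,5) right/bottom  bias=-1
  edge (3, 11)→(1, 7): d=(-2,-4) top-left  bias=+0
  edge (1, 7)→(4, 6): d=(3,-1) top-left  bias=+0
    (2,0)@(5, 1): e=[0,28,-14] → ·  [on edge]
    (3,2)@(7, 5): e=[-14,28,0] → ·  [on edge]
    (0,3)@(1, 7): e=[14,0,0] → █  [on edge]
    (1,3)@(3, 7): e=[4,8,2] → █
    (2,3)@(5, 7): e=[-6,16,4] → ·
    (0,4)@(1, 9): e=[12,-4,6] → ·
    (1,4)@(3, 9): e=[2,4,8] → █
    (2,4)@(5, 9): e=[-8,12,10] → ·
    (1,5)@(3, 11): e=[0,0,14] → ·  [on edge]
  covered (3 px):
    · · · ·
    · · · ·
    · · · ·
    █ █ · ·
    · █ · ·
    · · · ·

Final: [[0,3],[1,3],[1,4]]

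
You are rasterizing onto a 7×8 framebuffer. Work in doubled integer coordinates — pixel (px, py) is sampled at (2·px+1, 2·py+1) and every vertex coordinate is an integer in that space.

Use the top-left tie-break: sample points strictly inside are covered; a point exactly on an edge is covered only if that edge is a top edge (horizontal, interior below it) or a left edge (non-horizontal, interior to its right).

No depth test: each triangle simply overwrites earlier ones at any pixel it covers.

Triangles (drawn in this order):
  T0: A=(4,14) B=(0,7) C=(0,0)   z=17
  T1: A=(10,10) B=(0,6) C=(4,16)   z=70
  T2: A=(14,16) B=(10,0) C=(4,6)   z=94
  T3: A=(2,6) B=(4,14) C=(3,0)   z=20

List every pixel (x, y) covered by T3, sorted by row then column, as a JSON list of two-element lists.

T0:
  2·area = 28
  edge (4, 14)→(0, 7): d=(-4,-7) top-left  bias=+0
  edge (0, 7)→(0, 0): d=(0,-7) top-left  bias=+0
  edge (0, 0)→(4, 14): d=(4,14) right/bottom  bias=-1
    (0,2)@(1, 5): e=[15,7,6] → X
    (1,2)@(3, 5): e=[29,21,-22] → .
    (0,3)@(1, 7): e=[7,7,14] → X
    (1,3)@(3, 7): e=[21,21,-14] → .
    (0,4)@(1, 9): e=[-1,7,22] → .
    (1,5)@(3, 11): e=[5,21,2] → X
    (2,5)@(5, 11): e=[19,35,-26] → .
    (1,6)@(3, 13): e=[-3,21,10] → .
  covered (3 px):
    . . . . . . .
    . . . . . . .
    X . . . . . .
    X . . . . . .
    . . . . . . .
    . X . . . . .
    . . . . . . .
    . . . . . . .
T1:
  2·area = 84  (B↔C swapped to make it positive)
  edge (10, 10)→(4, 16): d=(-6,6) right/bottom  bias=-1
  edge (4, 16)→(0, 6): d=(-4,-10) top-left  bias=+0
  edge (0, 6)→(10, 10): d=(10,4) right/bottom  bias=-1
    (0,3)@(1, 7): e=[72,6,6] → X
    (1,3)@(3, 7): e=[60,26,-2] → .
    (6,3)@(13, 7): e=[0,126,-42] → .  [on edge]
    (0,4)@(1, 9): e=[60,-2,26] → .
    (1,4)@(3, 9): e=[48,18,18] → X
    (2,4)@(5, 9): e=[36,38,10] → X
    (3,4)@(7, 9): e=[24,58,2] → X
    (4,4)@(9, 9): e=[12,78,-6] → .
    (5,4)@(11, 9): e=[0,98,-14] → .  [on edge]
    (1,5)@(3, 11): e=[36,10,38] → X
    (4,5)@(9, 11): e=[0,70,14] → .  [on edge]
    (1,6)@(3, 13): e=[24,2,58] → X
    (3,6)@(7, 13): e=[0,42,42] → .  [on edge]
    (2,7)@(5, 15): e=[0,14,70] → .  [on edge]
  covered (9 px):
    . . . . . . .
    . . . . . . .
    . . . . . . .
    X . . . . . .
    . X X X . . .
    . X X X . . .
    . X X . . . .
    . . . . . . .
T2:
  2·area = 120  (B↔C swapped to make it positive)
  edge (14, 16)→(4, 6): d=(-10,-10) top-left  bias=+0
  edge (4, 6)→(10, 0): d=(6,-6) top-left  bias=+0
  edge (10, 0)→(14, 16): d=(4,16) right/bottom  bias=-1
    (4,0)@(9, 1): e=[100,0,20] → X  [on edge]
    (5,0)@(11, 1): e=[120,12,-12] → .
    (0,1)@(1, 3): e=[0,-36,156] → .  [on edge]
    (3,1)@(7, 3): e=[60,0,60] → X  [on edge]
    (5,1)@(11, 3): e=[100,24,-4] → .
    (1,2)@(3, 5): e=[0,-12,132] → .  [on edge]
    (2,2)@(5, 5): e=[20,0,100] → X  [on edge]
    (5,2)@(11, 5): e=[80,36,4] → X
    (6,2)@(13, 5): e=[100,48,-28] → .
    (1,3)@(3, 7): e=[-20,0,140] → .  [on edge]
    (2,3)@(5, 7): e=[0,12,108] → X  [on edge]
    (6,3)@(13, 7): e=[80,60,-20] → .
    (0,4)@(1, 9): e=[-60,0,180] → .  [on edge]
    (3,4)@(7, 9): e=[0,36,84] → X  [on edge]
    (4,5)@(9, 11): e=[0,60,60] → X  [on edge]
    (5,6)@(11, 13): e=[0,84,36] → X  [on edge]
    (6,7)@(13, 15): e=[0,108,12] → X  [on edge]
  covered (19 px):
    . . . . X . .
    . . . X X . .
    . . X X X X .
    . . X X X X .
    . . . X X X .
    . . . . X X .
    . . . . . X X
    . . . . . . X
T3:
  2·area = 20  (B↔C swapped to make it positive)
  edge (2, 6)→(3, 0): d=(1,-6) top-left  bias=+0
  edge (3, 0)→(4, 14): d=(1,14) right/bottom  bias=-1
  edge (4, 14)→(2, 6): d=(-2,-8) top-left  bias=+0
    (1,0)@(3, 1): e=[1,1,18] → X
    (2,0)@(5, 1): e=[13,-27,34] → .
    (1,1)@(3, 3): e=[3,3,14] → X
    (2,1)@(5, 3): e=[15,-25,30] → .
    (1,2)@(3, 5): e=[5,5,10] → X
    (2,2)@(5, 5): e=[17,-23,26] → .
    (1,3)@(3, 7): e=[7,7,6] → X
    (2,3)@(5, 7): e=[19,-21,22] → .
    (1,4)@(3, 9): e=[9,9,2] → X
    (2,4)@(5, 9): e=[21,-19,18] → .
    (1,5)@(3, 11): e=[11,11,-2] → .
  covered (5 px):
    . X . . . . .
    . X . . . . .
    . X . . . . .
    . X . . . . .
    . X . . . . .
    . . . . . . .
    . . . . . . .
    . . . . . . .

Answer: [[1,0],[1,1],[1,2],[1,3],[1,4]]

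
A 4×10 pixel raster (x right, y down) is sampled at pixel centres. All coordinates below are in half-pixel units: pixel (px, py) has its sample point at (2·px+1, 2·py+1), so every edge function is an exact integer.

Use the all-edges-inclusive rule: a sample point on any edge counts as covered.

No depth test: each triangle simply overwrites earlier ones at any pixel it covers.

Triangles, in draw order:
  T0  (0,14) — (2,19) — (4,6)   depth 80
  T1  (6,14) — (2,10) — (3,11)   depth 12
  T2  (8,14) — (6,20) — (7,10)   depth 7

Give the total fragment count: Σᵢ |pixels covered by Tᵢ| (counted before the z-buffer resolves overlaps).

T0:
  2·area = 36  (B↔C swapped to make it positive)
  edge (0, 14)→(4, 6): d=(4,-8) inclusive
  edge (4, 6)→(2, 19): d=(-2,13) inclusive
  edge (2, 19)→(0, 14): d=(-2,-5) inclusive
    (1,4)@(3, 9): e=[4,7,25] → #
    (2,4)@(5, 9): e=[20,-19,35] → ·
    (1,5)@(3, 11): e=[12,3,21] → #
    (2,5)@(5, 11): e=[28,-23,31] → ·
    (0,6)@(1, 13): e=[4,25,7] → #
    (1,6)@(3, 13): e=[20,-1,17] → ·
    (0,7)@(1, 15): e=[12,21,3] → #
    (1,7)@(3, 15): e=[28,-5,13] → ·
    (0,8)@(1, 17): e=[20,17,-1] → ·
  covered (4 px):
    · · · ·
    · · · ·
    · · · ·
    · · · ·
    · # · ·
    · # · ·
    # · · ·
    # · · ·
    · · · ·
    · · · ·
T1:
  degenerate (2·area = 0) — covers nothing
T2:
  2·area = 14
  edge (8, 14)→(6, 20): d=(-2,6) inclusive
  edge (6, 20)→(7, 10): d=(1,-10) inclusive
  edge (7, 10)→(8, 14): d=(1,4) inclusive
    (3,5)@(7, 11): e=[12,1,1] → #
    (3,6)@(7, 13): e=[8,3,3] → #
    (3,7)@(7, 15): e=[4,5,5] → #
    (3,8)@(7, 17): e=[0,7,7] → #  [on edge]
    (3,9)@(7, 19): e=[-4,9,9] → ·
  covered (4 px):
    · · · ·
    · · · ·
    · · · ·
    · · · ·
    · · · ·
    · · · #
    · · · #
    · · · #
    · · · #
    · · · ·

Result: 8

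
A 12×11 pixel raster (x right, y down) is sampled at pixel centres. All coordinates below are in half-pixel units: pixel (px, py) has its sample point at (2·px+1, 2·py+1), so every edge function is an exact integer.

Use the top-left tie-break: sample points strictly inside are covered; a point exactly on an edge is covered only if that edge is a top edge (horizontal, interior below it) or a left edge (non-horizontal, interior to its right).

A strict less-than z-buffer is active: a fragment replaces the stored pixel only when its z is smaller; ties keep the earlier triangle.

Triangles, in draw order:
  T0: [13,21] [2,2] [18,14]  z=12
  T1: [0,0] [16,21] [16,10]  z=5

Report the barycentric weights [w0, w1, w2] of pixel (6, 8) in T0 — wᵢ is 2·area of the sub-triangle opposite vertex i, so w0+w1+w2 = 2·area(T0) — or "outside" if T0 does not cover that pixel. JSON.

T0:
  2·area = 172
  edge (13, 21)→(2, 2): d=(-11,-19) top-left  bias=+0
  edge (2, 2)→(18, 14): d=(16,12) right/bottom  bias=-1
  edge (18, 14)→(13, 21): d=(-5,7) right/bottom  bias=-1
    (1,1)@(3, 3): e=[8,4,160] → █
    (2,1)@(5, 3): e=[46,-20,146] → ·
    (1,2)@(3, 5): e=[-14,36,150] → ·
    (2,2)@(5, 5): e=[24,12,136] → █
    (3,2)@(7, 5): e=[62,-12,122] → ·
    (2,3)@(5, 7): e=[2,44,126] → █
    (3,3)@(7, 7): e=[40,20,112] → █
    (4,3)@(9, 7): e=[78,-4,98] → ·
    (11,3)@(23, 7): e=[344,-172,0] → ·  [on edge]
    (2,4)@(5, 9): e=[-20,76,116] → ·
    (3,4)@(7, 9): e=[18,52,102] → █
    (4,4)@(9, 9): e=[56,28,88] → █
    (6,10)@(13, 21): e=[0,172,0] → ·  [on edge]
  covered (22 px):
    · · · · · · · · · · · ·
    · █ · · · · · · · · · ·
    · · █ · · · · · · · · ·
    · · █ █ · · · · · · · ·
    · · · █ █ █ · · · · · ·
    · · · · █ █ █ · · · · ·
    · · · · █ █ █ █ · · · ·
    · · · · · █ █ █ █ · · ·
    · · · · · █ █ █ · · · ·
    · · · · · · █ · · · · ·
    · · · · · · · · · · · ·
T1:
  2·area = 176  (B↔C swapped to make it positive)
  edge (0, 0)→(16, 10): d=(16,10) right/bottom  bias=-1
  edge (16, 10)→(16, 21): d=(0,11) right/bottom  bias=-1
  edge (16, 21)→(0, 0): d=(-16,-21) top-left  bias=+0
    (0,0)@(1, 1): e=[6,165,5] → █
    (1,0)@(3, 1): e=[-14,143,47] → ·
    (0,1)@(1, 3): e=[38,165,-27] → ·
    (1,1)@(3, 3): e=[18,143,15] → █
    (2,1)@(5, 3): e=[-2,121,57] → ·
    (1,2)@(3, 5): e=[50,143,-17] → ·
    (2,2)@(5, 5): e=[30,121,25] → █
    (3,2)@(7, 5): e=[10,99,67] → █
    (4,2)@(9, 5): e=[-10,77,109] → ·
    (2,3)@(5, 7): e=[62,121,-7] → ·
    (3,3)@(7, 7): e=[42,99,35] → █
    (4,3)@(9, 7): e=[22,77,77] → █
  covered (23 px):
    █ · · · · · · · · · · ·
    · █ · · · · · · · · · ·
    · · █ █ · · · · · · · ·
    · · · █ █ █ · · · · · ·
    · · · █ █ █ █ · · · · ·
    · · · · █ █ █ █ · · · ·
    · · · · · █ █ █ · · · ·
    · · · · · · █ █ · · · ·
    · · · · · · █ █ · · · ·
    · · · · · · · █ · · · ·
    · · · · · · · · · · · ·

Final: [108,20,44]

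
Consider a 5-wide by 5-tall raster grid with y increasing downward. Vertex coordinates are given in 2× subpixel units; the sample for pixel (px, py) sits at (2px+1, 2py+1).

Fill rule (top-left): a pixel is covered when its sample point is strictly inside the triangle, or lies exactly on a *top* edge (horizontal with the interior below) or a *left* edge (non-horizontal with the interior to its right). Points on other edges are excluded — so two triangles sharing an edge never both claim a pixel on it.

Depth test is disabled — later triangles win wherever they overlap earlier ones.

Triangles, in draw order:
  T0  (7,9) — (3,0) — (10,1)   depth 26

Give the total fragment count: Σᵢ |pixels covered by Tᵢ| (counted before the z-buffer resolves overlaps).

T0:
  2·area = 59
  edge (7, 9)→(3, 0): d=(-4,-9) top-left  bias=+0
  edge (3, 0)→(10, 1): d=(7,1) right/bottom  bias=-1
  edge (10, 1)→(7, 9): d=(-3,8) right/bottom  bias=-1
    (2,0)@(5, 1): e=[14,5,40] → █
    (3,0)@(7, 1): e=[32,3,24] → █
    (4,0)@(9, 1): e=[50,1,8] → █
    (2,1)@(5, 3): e=[6,19,34] → █
    (2,2)@(5, 5): e=[-2,33,28] → ·
    (3,2)@(7, 5): e=[16,31,12] → █
    (4,2)@(9, 5): e=[34,29,-4] → ·
    (3,3)@(7, 7): e=[8,45,6] → █
    (4,3)@(9, 7): e=[26,43,-10] → ·
    (3,4)@(7, 9): e=[0,59,0] → ·  [on edge]
  covered (8 px):
    · · █ █ █
    · · █ █ █
    · · · █ ·
    · · · █ ·
    · · · · ·

Result: 8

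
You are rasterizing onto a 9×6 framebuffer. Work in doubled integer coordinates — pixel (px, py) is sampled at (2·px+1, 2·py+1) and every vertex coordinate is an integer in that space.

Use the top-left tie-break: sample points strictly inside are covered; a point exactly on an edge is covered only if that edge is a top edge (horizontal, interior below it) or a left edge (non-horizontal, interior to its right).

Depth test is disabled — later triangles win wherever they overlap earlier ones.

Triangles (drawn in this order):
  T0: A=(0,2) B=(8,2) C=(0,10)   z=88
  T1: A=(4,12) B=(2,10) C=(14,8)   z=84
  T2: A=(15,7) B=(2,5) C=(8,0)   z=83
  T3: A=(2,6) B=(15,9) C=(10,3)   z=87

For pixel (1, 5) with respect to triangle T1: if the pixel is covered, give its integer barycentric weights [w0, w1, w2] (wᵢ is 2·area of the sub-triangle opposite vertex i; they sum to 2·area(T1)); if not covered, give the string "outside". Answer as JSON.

T0:
  2·area = 64
  edge (0, 2)→(8, 2): d=(8,0) top-left  bias=+0
  edge (8, 2)→(0, 10): d=(-8,8) right/bottom  bias=-1
  edge (0, 10)→(0, 2): d=(0,-8) top-left  bias=+0
    (4,0)@(9, 1): e=[-8,0,72] → ·  [on edge]
    (0,1)@(1, 3): e=[8,48,8] → █
    (1,1)@(3, 3): e=[8,32,24] → █
    (2,1)@(5, 3): e=[8,16,40] → █
    (3,1)@(7, 3): e=[8,0,56] → ·  [on edge]
    (0,2)@(1, 5): e=[24,32,8] → █
    (2,2)@(5, 5): e=[24,0,40] → ·  [on edge]
    (0,3)@(1, 7): e=[40,16,8] → █
    (1,3)@(3, 7): e=[40,0,24] → ·  [on edge]
    (0,4)@(1, 9): e=[56,0,8] → ·  [on edge]
  covered (6 px):
    · · · · · · · · ·
    █ █ █ · · · · · ·
    █ █ · · · · · · ·
    █ · · · · · · · ·
    · · · · · · · · ·
    · · · · · · · · ·
T1:
  2·area = 28
  edge (4, 12)→(2, 10): d=(-2,-2) top-left  bias=+0
  edge (2, 10)→(14, 8): d=(12,-2) top-left  bias=+0
  edge (14, 8)→(4, 12): d=(-10,4) right/bottom  bias=-1
    (0,4)@(1, 9): e=[0,-14,42] → ·  [on edge]
    (4,4)@(9, 9): e=[16,2,10] → █
    (5,4)@(11, 9): e=[20,6,2] → █
    (6,4)@(13, 9): e=[24,10,-6] → ·
    (1,5)@(3, 11): e=[0,14,14] → █  [on edge]
    (2,5)@(5, 11): e=[4,18,6] → █
    (3,5)@(7, 11): e=[8,22,-2] → ·
    (4,5)@(9, 11): e=[12,26,-10] → ·
    (5,5)@(11, 11): e=[16,30,-18] → ·
  covered (4 px):
    · · · · · · · · ·
    · · · · · · · · ·
    · · · · · · · · ·
    · · · · · · · · ·
    · · · · █ █ · · ·
    · █ █ · · · · · ·
T2:
  2·area = 77
  edge (15, 7)→(2, 5): d=(-13,-2) top-left  bias=+0
  edge (2, 5)→(8, 0): d=(6,-5) top-left  bias=+0
  edge (8, 0)→(15, 7): d=(7,7) right/bottom  bias=-1
    (3,0)@(7, 1): e=[62,1,14] → █
    (4,0)@(9, 1): e=[66,11,0] → ·  [on edge]
    (2,1)@(5, 3): e=[32,3,42] → █
    (4,1)@(9, 3): e=[40,23,14] → █
    (5,1)@(11, 3): e=[44,33,0] → ·  [on edge]
    (1,2)@(3, 5): e=[2,5,70] → █
    (5,2)@(11, 5): e=[18,45,14] → █
    (6,2)@(13, 5): e=[22,55,0] → ·  [on edge]
    (1,3)@(3, 7): e=[-24,17,84] → ·
    (2,3)@(5, 7): e=[-20,27,70] → ·
    (3,3)@(7, 7): e=[-16,37,56] → ·
    (4,3)@(9, 7): e=[-12,47,42] → ·
    (7,3)@(15, 7): e=[0,77,0] → ·  [on edge]
    (8,4)@(17, 9): e=[-22,99,0] → ·  [on edge]
  covered (9 px):
    · · · █ · · · · ·
    · · █ █ █ · · · ·
    · █ █ █ █ █ · · ·
    · · · · · · · · ·
    · · · · · · · · ·
    · · · · · · · · ·
T3:
  2·area = 63  (B↔C swapped to make it positive)
  edge (2, 6)→(10, 3): d=(8,-3) top-left  bias=+0
  edge (10, 3)→(15, 9): d=(5,6) right/bottom  bias=-1
  edge (15, 9)→(2, 6): d=(-13,-3) top-left  bias=+0
    (2,2)@(5, 5): e=[1,40,22] → █
    (3,2)@(7, 5): e=[7,28,28] → █
    (4,2)@(9, 5): e=[13,16,34] → █
    (5,2)@(11, 5): e=[19,4,40] → █
    (6,2)@(13, 5): e=[25,-8,46] → ·
    (2,3)@(5, 7): e=[17,50,-4] → ·
    (3,3)@(7, 7): e=[23,38,2] → █
    (6,3)@(13, 7): e=[41,2,20] → █
    (7,3)@(15, 7): e=[47,-10,26] → ·
    (3,4)@(7, 9): e=[39,48,-24] → ·
    (4,4)@(9, 9): e=[45,36,-18] → ·
    (5,4)@(11, 9): e=[51,24,-12] → ·
    (7,4)@(15, 9): e=[63,0,0] → ·  [on edge]
  covered (8 px):
    · · · · · · · · ·
    · · · · · · · · ·
    · · █ █ █ █ · · ·
    · · · █ █ █ █ · ·
    · · · · · · · · ·
    · · · · · · · · ·

Final: [14,14,0]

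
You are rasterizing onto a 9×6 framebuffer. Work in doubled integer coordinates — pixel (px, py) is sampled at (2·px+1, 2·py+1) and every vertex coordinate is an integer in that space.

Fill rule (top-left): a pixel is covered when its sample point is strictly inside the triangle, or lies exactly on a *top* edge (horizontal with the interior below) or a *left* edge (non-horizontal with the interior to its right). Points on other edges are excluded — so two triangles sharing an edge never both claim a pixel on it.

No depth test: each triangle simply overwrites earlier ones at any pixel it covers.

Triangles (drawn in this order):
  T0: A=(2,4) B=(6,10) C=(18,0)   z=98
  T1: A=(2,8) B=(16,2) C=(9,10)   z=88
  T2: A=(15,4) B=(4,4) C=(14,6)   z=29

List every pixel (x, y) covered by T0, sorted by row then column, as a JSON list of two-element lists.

T0:
  2·area = 112  (B↔C swapped to make it positive)
  edge (2, 4)→(18, 0): d=(16,-4) top-left  bias=+0
  edge (18, 0)→(6, 10): d=(-12,10) right/bottom  bias=-1
  edge (6, 10)→(2, 4): d=(-4,-6) top-left  bias=+0
    (7,0)@(15, 1): e=[4,18,90] → X
    (8,0)@(17, 1): e=[12,-2,102] → .
    (3,1)@(7, 3): e=[4,74,34] → X
    (4,1)@(9, 3): e=[12,54,46] → X
    (5,1)@(11, 3): e=[20,34,58] → X
    (6,1)@(13, 3): e=[28,14,70] → X
    (7,1)@(15, 3): e=[36,-6,82] → .
    (1,2)@(3, 5): e=[20,90,2] → X
    (2,2)@(5, 5): e=[28,70,14] → X
    (6,2)@(13, 5): e=[60,-10,62] → .
    (1,3)@(3, 7): e=[52,66,-6] → .
    (2,3)@(5, 7): e=[60,46,6] → X
  covered (14 px):
    . . . . . . . X .
    . . . X X X X . .
    . X X X X X . . .
    . . X X X . . . .
    . . . X . . . . .
    . . . . . . . . .
T1:
  2·area = 70
  edge (2, 8)→(16, 2): d=(14,-6) top-left  bias=+0
  edge (16, 2)→(9, 10): d=(-7,8) right/bottom  bias=-1
  edge (9, 10)→(2, 8): d=(-7,-2) top-left  bias=+0
    (7,1)@(15, 3): e=[8,1,61] → X
    (8,1)@(17, 3): e=[20,-15,65] → .
    (4,2)@(9, 5): e=[0,35,35] → X  [on edge]
    (5,2)@(11, 5): e=[12,19,39] → X
    (6,2)@(13, 5): e=[24,3,43] → X
    (7,2)@(15, 5): e=[36,-13,47] → .
    (2,3)@(5, 7): e=[4,53,13] → X
    (3,3)@(7, 7): e=[16,37,17] → X
    (6,3)@(13, 7): e=[52,-11,29] → .
    (2,4)@(5, 9): e=[32,39,-1] → .
    (3,4)@(7, 9): e=[44,23,3] → X
    (5,4)@(11, 9): e=[68,-9,11] → .
  covered (10 px):
    . . . . . . . . .
    . . . . . . . X .
    . . . . X X X . .
    . . X X X X . . .
    . . . X X . . . .
    . . . . . . . . .
T2:
  2·area = 22  (B↔C swapped to make it positive)
  edge (15, 4)→(14, 6): d=(-1,2) right/bottom  bias=-1
  edge (14, 6)→(4, 4): d=(-10,-2) top-left  bias=+0
  edge (4, 4)→(15, 4): d=(11,0) top-left  bias=+0
    (4,2)@(9, 5): e=[11,0,11] → X  [on edge]
    (5,2)@(11, 5): e=[7,4,11] → X
    (6,2)@(13, 5): e=[3,8,11] → X
    (7,2)@(15, 5): e=[-1,12,11] → .
    (4,3)@(9, 7): e=[9,-20,33] → .
    (5,3)@(11, 7): e=[5,-16,33] → .
    (6,3)@(13, 7): e=[1,-12,33] → .
  covered (3 px):
    . . . . . . . . .
    . . . . . . . . .
    . . . . X X X . .
    . . . . . . . . .
    . . . . . . . . .
    . . . . . . . . .

Final: [[7,0],[3,1],[4,1],[5,1],[6,1],[1,2],[2,2],[3,2],[4,2],[5,2],[2,3],[3,3],[4,3],[3,4]]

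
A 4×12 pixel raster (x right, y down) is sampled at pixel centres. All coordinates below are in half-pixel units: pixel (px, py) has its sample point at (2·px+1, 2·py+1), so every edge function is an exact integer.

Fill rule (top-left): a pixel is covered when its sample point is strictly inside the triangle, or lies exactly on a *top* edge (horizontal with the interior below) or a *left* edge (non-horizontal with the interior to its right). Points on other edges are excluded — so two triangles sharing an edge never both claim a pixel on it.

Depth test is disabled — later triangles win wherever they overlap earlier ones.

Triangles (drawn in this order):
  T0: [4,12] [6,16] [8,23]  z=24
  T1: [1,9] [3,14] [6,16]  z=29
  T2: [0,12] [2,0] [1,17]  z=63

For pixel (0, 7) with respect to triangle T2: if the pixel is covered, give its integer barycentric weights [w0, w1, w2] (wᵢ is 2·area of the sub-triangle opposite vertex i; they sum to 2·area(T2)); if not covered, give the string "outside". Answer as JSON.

T0:
  2·area = 6
  edge (4, 12)→(6, 16): d=(2,4) right/bottom  bias=-1
  edge (6, 16)→(8, 23): d=(2,7) right/bottom  bias=-1
  edge (8, 23)→(4, 12): d=(-4,-11) top-left  bias=+0
  covered (0 px):
    · · · ·
    · · · ·
    · · · ·
    · · · ·
    · · · ·
    · · · ·
    · · · ·
    · · · ·
    · · · ·
    · · · ·
    · · · ·
    · · · ·
T1:
  2·area = 11  (B↔C swapped to make it positive)
  edge (1, 9)→(6, 16): d=(5,7) right/bottom  bias=-1
  edge (6, 16)→(3, 14): d=(-3,-2) top-left  bias=+0
  edge (3, 14)→(1, 9): d=(-2,-5) top-left  bias=+0
    (0,4)@(1, 9): e=[0,11,0] → ·  [on edge]
    (1,6)@(3, 13): e=[6,3,2] → #
    (2,6)@(5, 13): e=[-8,7,12] → ·
    (1,7)@(3, 15): e=[16,-3,-2] → ·
    (2,7)@(5, 15): e=[2,1,8] → #
    (3,7)@(7, 15): e=[-12,5,18] → ·
    (2,8)@(5, 17): e=[12,-5,4] → ·
    (2,9)@(5, 19): e=[22,-11,0] → ·  [on edge]
  covered (2 px):
    · · · ·
    · · · ·
    · · · ·
    · · · ·
    · · · ·
    · · · ·
    · # · ·
    · · # ·
    · · · ·
    · · · ·
    · · · ·
    · · · ·
T2:
  2·area = 22
  edge (0, 12)→(2, 0): d=(2,-12) top-left  bias=+0
  edge (2, 0)→(1, 17): d=(-1,17) right/bottom  bias=-1
  edge (1, 17)→(0, 12): d=(-1,-5) top-left  bias=+0
    (0,3)@(1, 7): e=[2,10,10] → #
    (1,3)@(3, 7): e=[26,-24,20] → ·
    (0,4)@(1, 9): e=[6,8,8] → #
    (1,4)@(3, 9): e=[30,-26,18] → ·
    (0,5)@(1, 11): e=[10,6,6] → #
    (1,5)@(3, 11): e=[34,-28,16] → ·
    (0,6)@(1, 13): e=[14,4,4] → #
    (1,6)@(3, 13): e=[38,-30,14] → ·
    (0,7)@(1, 15): e=[18,2,2] → #
    (1,7)@(3, 15): e=[42,-32,12] → ·
    (0,8)@(1, 17): e=[22,0,0] → ·  [on edge]
  covered (5 px):
    · · · ·
    · · · ·
    · · · ·
    # · · ·
    # · · ·
    # · · ·
    # · · ·
    # · · ·
    · · · ·
    · · · ·
    · · · ·
    · · · ·

Answer: [2,2,18]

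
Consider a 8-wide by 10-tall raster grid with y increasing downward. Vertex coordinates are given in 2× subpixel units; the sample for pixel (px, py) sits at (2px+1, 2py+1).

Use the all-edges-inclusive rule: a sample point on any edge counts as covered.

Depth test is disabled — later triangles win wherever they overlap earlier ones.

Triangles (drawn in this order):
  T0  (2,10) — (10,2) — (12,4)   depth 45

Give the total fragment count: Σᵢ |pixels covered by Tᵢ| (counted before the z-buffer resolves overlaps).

T0:
  2·area = 32
  edge (2, 10)→(10, 2): d=(8,-8) inclusive
  edge (10, 2)→(12, 4): d=(2,2) inclusive
  edge (12, 4)→(2, 10): d=(-10,6) inclusive
    (4,0)@(9, 1): e=[-16,0,48] → ·  [on edge]
    (5,0)@(11, 1): e=[0,-4,36] → ·  [on edge]
    (4,1)@(9, 3): e=[0,4,28] → █  [on edge]
    (5,1)@(11, 3): e=[16,0,16] → █  [on edge]
    (6,1)@(13, 3): e=[32,-4,4] → ·
    (3,2)@(7, 5): e=[0,12,20] → █  [on edge]
    (5,2)@(11, 5): e=[32,4,-4] → ·
    (6,2)@(13, 5): e=[48,0,-16] → ·  [on edge]
    (2,3)@(5, 7): e=[0,20,12] → █  [on edge]
    (3,3)@(7, 7): e=[16,16,0] → █  [on edge]
    (4,3)@(9, 7): e=[32,12,-12] → ·
    (7,3)@(15, 7): e=[80,0,-48] → ·  [on edge]
    (1,4)@(3, 9): e=[0,28,4] → █  [on edge]
    (0,5)@(1, 11): e=[0,36,-4] → ·  [on edge]
  covered (7 px):
    · · · · · · · ·
    · · · · █ █ · ·
    · · · █ █ · · ·
    · · █ █ · · · ·
    · █ · · · · · ·
    · · · · · · · ·
    · · · · · · · ·
    · · · · · · · ·
    · · · · · · · ·
    · · · · · · · ·

Final: 7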